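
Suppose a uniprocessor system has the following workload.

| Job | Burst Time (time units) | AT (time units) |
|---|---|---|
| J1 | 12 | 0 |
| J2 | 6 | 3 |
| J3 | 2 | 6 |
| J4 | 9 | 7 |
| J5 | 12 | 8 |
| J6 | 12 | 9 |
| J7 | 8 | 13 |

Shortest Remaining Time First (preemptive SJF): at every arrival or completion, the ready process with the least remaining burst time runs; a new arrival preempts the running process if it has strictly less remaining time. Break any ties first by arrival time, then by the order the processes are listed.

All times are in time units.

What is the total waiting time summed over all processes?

Timeline: | J1 0-3 | J2 3-6 | J3 6-8 | J2 8-11 | J1 11-20 | J7 20-28 | J4 28-37 | J5 37-49 | J6 49-61 |
Completion: J1=20  J2=11  J3=8  J4=37  J5=49  J6=61  J7=28
Waiting = turnaround − burst: J1=8, J2=2, J3=0, J4=21, J5=29, J6=40, J7=7
Total waiting = 8 + 2 + 0 + 21 + 29 + 40 + 7 = 107

107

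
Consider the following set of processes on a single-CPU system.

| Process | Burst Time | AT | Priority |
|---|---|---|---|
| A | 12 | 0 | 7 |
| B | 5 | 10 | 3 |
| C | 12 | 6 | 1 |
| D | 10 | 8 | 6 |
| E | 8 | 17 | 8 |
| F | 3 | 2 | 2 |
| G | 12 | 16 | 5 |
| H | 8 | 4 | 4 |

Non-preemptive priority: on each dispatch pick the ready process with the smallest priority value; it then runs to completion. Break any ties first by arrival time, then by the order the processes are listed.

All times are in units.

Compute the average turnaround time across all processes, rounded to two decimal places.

32.00

Gantt: | A 0-12 | C 12-24 | F 24-27 | B 27-32 | H 32-40 | G 40-52 | D 52-62 | E 62-70 |
Completion: A=12  B=32  C=24  D=62  E=70  F=27  G=52  H=40
Turnaround times: A=12, B=22, C=18, D=54, E=53, F=25, G=36, H=36
Average turnaround = (12+22+18+54+53+25+36+36) / 8 = 256/8 = 32.00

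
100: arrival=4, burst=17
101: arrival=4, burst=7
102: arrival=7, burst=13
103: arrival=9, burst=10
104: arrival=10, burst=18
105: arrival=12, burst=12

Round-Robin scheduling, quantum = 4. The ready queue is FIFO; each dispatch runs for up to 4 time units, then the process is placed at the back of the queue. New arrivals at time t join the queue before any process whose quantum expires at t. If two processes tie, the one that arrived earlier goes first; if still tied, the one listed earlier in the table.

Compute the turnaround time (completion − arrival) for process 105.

61

Gantt: | idle 0-4 | 100 4-8 | 101 8-12 | 102 12-16 | 100 16-20 | 103 20-24 | 104 24-28 | 105 28-32 | 101 32-35 | 102 35-39 | 100 39-43 | 103 43-47 | 104 47-51 | 105 51-55 | 102 55-59 | 100 59-63 | 103 63-65 | 104 65-69 | 105 69-73 | 102 73-74 | 100 74-75 | 104 75-81 |
Completion: 100=75  101=35  102=74  103=65  104=81  105=73
Turnaround(105) = completion − arrival = 73 − 12 = 61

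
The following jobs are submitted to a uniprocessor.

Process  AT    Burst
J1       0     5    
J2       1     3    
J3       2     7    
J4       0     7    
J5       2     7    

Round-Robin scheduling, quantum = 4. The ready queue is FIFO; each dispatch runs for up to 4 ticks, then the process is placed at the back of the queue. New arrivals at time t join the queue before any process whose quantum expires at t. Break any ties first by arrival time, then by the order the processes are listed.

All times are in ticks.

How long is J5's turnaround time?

27

Timeline: | J1 0-4 | J4 4-8 | J2 8-11 | J3 11-15 | J5 15-19 | J1 19-20 | J4 20-23 | J3 23-26 | J5 26-29 |
Completion: J1=20  J2=11  J3=26  J4=23  J5=29
Turnaround (C−A): J1=20  J2=10  J3=24  J4=23  J5=27
Turnaround(J5) = completion − arrival = 29 − 2 = 27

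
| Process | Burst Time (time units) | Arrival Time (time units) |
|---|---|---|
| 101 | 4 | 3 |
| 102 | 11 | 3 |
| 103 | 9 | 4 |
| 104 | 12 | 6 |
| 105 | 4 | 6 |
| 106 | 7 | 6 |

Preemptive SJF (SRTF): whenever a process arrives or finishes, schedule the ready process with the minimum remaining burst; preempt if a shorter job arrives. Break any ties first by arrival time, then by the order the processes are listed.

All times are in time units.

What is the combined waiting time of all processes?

Timeline: | idle 0-3 | 101 3-7 | 105 7-11 | 106 11-18 | 103 18-27 | 102 27-38 | 104 38-50 |
Completion: 101=7  102=38  103=27  104=50  105=11  106=18
Turnaround (C−A): 101=4  102=35  103=23  104=44  105=5  106=12
Waiting = turnaround − burst: 101=0, 102=24, 103=14, 104=32, 105=1, 106=5
Total waiting = 0 + 24 + 14 + 32 + 1 + 5 = 76

76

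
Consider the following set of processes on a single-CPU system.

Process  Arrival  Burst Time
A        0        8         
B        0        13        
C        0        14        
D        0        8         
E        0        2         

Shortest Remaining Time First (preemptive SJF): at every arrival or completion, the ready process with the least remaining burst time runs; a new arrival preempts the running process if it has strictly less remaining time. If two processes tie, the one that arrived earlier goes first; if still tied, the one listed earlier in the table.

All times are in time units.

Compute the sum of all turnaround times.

106

Schedule: | E 0-2 | A 2-10 | D 10-18 | B 18-31 | C 31-45 |
Completion: A=10  B=31  C=45  D=18  E=2
Turnaround = completion − arrival: A=10, B=31, C=45, D=18, E=2
Total turnaround = 10 + 31 + 45 + 18 + 2 = 106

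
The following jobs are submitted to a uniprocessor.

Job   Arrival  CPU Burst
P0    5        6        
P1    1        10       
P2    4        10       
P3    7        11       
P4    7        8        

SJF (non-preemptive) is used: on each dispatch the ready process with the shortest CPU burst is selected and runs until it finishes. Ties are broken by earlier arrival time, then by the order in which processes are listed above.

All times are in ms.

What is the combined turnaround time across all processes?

Timeline: | idle 0-1 | P1 1-11 | P0 11-17 | P4 17-25 | P2 25-35 | P3 35-46 |
Completion: P0=17  P1=11  P2=35  P3=46  P4=25
Turnaround = completion − arrival: P0=12, P1=10, P2=31, P3=39, P4=18
Total turnaround = 12 + 10 + 31 + 39 + 18 = 110

110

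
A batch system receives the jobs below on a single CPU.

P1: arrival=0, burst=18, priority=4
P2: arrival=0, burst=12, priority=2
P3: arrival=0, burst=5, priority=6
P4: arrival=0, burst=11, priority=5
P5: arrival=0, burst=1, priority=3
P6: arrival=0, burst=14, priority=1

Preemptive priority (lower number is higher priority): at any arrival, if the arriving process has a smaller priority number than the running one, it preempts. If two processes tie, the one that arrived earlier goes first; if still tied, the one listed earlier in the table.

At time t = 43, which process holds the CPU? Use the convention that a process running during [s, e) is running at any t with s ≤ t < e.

P1

Timeline: | P6 0-14 | P2 14-26 | P5 26-27 | P1 27-45 | P4 45-56 | P3 56-61 |
Completion: P1=45  P2=26  P3=61  P4=56  P5=27  P6=14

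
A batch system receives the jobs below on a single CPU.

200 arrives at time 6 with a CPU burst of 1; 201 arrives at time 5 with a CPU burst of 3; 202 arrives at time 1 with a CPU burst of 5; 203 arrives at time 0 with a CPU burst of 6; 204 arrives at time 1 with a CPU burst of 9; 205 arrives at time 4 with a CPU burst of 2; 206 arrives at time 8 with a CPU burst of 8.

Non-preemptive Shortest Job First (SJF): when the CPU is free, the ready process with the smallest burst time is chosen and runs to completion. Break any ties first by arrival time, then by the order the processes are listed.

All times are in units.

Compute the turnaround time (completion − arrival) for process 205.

5

Gantt: | 203 0-6 | 200 6-7 | 205 7-9 | 201 9-12 | 202 12-17 | 206 17-25 | 204 25-34 |
Completion: 200=7  201=12  202=17  203=6  204=34  205=9  206=25
Turnaround (C−A): 200=1  201=7  202=16  203=6  204=33  205=5  206=17
Turnaround(205) = completion − arrival = 9 − 4 = 5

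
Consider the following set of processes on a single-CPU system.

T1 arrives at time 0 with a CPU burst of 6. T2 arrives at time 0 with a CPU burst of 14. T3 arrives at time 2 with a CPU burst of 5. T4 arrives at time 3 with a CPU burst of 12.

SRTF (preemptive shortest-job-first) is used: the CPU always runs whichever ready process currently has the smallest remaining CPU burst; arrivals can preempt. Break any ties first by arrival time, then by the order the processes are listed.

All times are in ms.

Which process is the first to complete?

Timeline: | T1 0-6 | T3 6-11 | T4 11-23 | T2 23-37 |
Completion: T1=6  T2=37  T3=11  T4=23
Turnaround (C−A): T1=6  T2=37  T3=9  T4=20
Finish order: T1 → T3 → T4 → T2

T1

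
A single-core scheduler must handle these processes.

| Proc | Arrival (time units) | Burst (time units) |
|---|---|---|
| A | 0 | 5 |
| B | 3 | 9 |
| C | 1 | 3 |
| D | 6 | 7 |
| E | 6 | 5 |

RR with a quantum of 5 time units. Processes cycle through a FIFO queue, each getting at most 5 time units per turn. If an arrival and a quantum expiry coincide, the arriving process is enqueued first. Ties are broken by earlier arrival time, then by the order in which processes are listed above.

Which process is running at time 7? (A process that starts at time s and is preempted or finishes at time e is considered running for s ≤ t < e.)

Gantt: | A 0-5 | C 5-8 | B 8-13 | D 13-18 | E 18-23 | B 23-27 | D 27-29 |
Completion: A=5  B=27  C=8  D=29  E=23
Turnaround (C−A): A=5  B=24  C=7  D=23  E=17

C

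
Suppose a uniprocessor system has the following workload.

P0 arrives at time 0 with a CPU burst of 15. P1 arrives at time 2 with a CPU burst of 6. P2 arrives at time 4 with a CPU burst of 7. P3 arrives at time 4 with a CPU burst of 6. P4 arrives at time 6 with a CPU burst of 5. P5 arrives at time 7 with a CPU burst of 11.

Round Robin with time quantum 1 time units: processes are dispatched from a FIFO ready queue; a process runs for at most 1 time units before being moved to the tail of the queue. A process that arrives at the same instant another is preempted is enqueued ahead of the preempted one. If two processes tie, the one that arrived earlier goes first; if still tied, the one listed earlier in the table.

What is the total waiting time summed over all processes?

160

Schedule: | P0 0-2 | P1 2-3 | P0 3-4 | P1 4-5 | P2 5-6 | P3 6-7 | P0 7-8 | P1 8-9 | P4 9-10 | P2 10-11 | P5 11-12 | P3 12-13 | P0 13-14 | P1 14-15 | P4 15-16 | P2 16-17 | P5 17-18 | P3 18-19 | P0 19-20 | P1 20-21 | P4 21-22 | P2 22-23 | P5 23-24 | P3 24-25 | P0 25-26 | P1 26-27 | P4 27-28 | P2 28-29 | P5 29-30 | P3 30-31 | P0 31-32 | P4 32-33 | P2 33-34 | P5 34-35 | P3 35-36 | P0 36-37 | P2 37-38 | P5 38-39 | P0 39-40 | P5 40-41 | P0 41-42 | P5 42-43 | P0 43-44 | P5 44-45 | P0 45-46 | P5 46-47 | P0 47-48 | P5 48-49 | P0 49-50 |
Completion: P0=50  P1=27  P2=38  P3=36  P4=33  P5=49
Waiting = turnaround − burst: P0=35, P1=19, P2=27, P3=26, P4=22, P5=31
Total waiting = 35 + 19 + 27 + 26 + 22 + 31 = 160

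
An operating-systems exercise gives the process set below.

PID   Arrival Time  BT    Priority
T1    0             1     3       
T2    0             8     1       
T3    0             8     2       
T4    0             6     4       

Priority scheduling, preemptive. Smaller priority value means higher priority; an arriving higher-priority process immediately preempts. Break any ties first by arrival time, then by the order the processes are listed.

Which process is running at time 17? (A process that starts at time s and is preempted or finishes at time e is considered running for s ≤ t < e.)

T4

Timeline: | T2 0-8 | T3 8-16 | T1 16-17 | T4 17-23 |
Completion: T1=17  T2=8  T3=16  T4=23
Turnaround (C−A): T1=17  T2=8  T3=16  T4=23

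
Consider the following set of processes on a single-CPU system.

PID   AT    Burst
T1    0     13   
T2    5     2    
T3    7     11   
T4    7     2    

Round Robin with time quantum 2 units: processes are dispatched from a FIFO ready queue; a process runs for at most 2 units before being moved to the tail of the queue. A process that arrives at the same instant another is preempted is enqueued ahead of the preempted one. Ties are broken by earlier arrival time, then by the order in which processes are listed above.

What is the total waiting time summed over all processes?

26

Schedule: | T1 0-6 | T2 6-8 | T1 8-10 | T3 10-12 | T4 12-14 | T1 14-16 | T3 16-18 | T1 18-20 | T3 20-22 | T1 22-23 | T3 23-28 |
Completion: T1=23  T2=8  T3=28  T4=14
Turnaround (C−A): T1=23  T2=3  T3=21  T4=7
Waiting = turnaround − burst: T1=10, T2=1, T3=10, T4=5
Total waiting = 10 + 1 + 10 + 5 = 26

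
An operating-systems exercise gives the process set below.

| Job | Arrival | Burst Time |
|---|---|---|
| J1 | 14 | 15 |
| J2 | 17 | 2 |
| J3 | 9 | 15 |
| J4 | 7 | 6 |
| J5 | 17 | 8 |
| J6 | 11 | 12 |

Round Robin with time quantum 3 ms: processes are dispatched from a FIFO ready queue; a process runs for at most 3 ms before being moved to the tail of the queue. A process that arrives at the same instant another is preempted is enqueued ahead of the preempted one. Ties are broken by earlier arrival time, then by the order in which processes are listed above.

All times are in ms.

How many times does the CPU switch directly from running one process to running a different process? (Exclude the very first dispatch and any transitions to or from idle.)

18

Gantt: | idle 0-7 | J4 7-10 | J3 10-13 | J4 13-16 | J6 16-19 | J3 19-22 | J1 22-25 | J2 25-27 | J5 27-30 | J6 30-33 | J3 33-36 | J1 36-39 | J5 39-42 | J6 42-45 | J3 45-48 | J1 48-51 | J5 51-53 | J6 53-56 | J3 56-59 | J1 59-65 |
Completion: J1=65  J2=27  J3=59  J4=16  J5=53  J6=56
Turnaround (C−A): J1=51  J2=10  J3=50  J4=9  J5=36  J6=45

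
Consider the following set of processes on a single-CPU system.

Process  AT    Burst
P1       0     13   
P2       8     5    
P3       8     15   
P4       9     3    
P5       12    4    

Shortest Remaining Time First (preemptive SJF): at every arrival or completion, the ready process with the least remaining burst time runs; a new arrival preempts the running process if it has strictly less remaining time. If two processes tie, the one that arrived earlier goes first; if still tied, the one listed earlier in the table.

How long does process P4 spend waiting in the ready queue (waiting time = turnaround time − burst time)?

0

Schedule: | P1 0-9 | P4 9-12 | P1 12-16 | P5 16-20 | P2 20-25 | P3 25-40 |
Completion: P1=16  P2=25  P3=40  P4=12  P5=20
Waiting(P4) = turnaround − burst = 3 − 3 = 0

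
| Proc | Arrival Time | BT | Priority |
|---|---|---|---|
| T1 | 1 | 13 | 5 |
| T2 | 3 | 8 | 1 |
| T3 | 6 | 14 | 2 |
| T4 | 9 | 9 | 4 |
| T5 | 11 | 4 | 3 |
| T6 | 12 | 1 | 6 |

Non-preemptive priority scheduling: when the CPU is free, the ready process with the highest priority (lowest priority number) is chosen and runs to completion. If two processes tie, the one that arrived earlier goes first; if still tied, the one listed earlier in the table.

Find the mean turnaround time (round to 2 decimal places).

Schedule: | idle 0-1 | T1 1-14 | T2 14-22 | T3 22-36 | T5 36-40 | T4 40-49 | T6 49-50 |
Completion: T1=14  T2=22  T3=36  T4=49  T5=40  T6=50
Turnaround (C−A): T1=13  T2=19  T3=30  T4=40  T5=29  T6=38
Turnaround times: T1=13, T2=19, T3=30, T4=40, T5=29, T6=38
Average turnaround = (13+19+30+40+29+38) / 6 = 169/6 = 28.17

28.17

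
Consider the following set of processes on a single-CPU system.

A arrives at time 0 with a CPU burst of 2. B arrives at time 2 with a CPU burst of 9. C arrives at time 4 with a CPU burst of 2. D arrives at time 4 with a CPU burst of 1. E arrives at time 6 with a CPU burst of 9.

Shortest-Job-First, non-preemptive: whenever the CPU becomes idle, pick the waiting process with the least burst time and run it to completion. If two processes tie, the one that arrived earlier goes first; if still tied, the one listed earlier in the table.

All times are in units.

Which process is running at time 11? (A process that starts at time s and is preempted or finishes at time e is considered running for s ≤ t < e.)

Schedule: | A 0-2 | B 2-11 | D 11-12 | C 12-14 | E 14-23 |
Completion: A=2  B=11  C=14  D=12  E=23

D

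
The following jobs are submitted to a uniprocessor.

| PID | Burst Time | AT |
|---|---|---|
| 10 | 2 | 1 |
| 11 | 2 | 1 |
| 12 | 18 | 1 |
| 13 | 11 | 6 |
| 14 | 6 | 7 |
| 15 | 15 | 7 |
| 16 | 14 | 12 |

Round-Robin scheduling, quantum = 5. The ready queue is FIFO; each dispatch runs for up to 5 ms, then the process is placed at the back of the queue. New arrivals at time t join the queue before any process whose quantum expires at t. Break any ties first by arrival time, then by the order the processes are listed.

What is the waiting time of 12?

46

Gantt: | idle 0-1 | 10 1-3 | 11 3-5 | 12 5-10 | 13 10-15 | 14 15-20 | 15 20-25 | 12 25-30 | 16 30-35 | 13 35-40 | 14 40-41 | 15 41-46 | 12 46-51 | 16 51-56 | 13 56-57 | 15 57-62 | 12 62-65 | 16 65-69 |
Completion: 10=3  11=5  12=65  13=57  14=41  15=62  16=69
Turnaround (C−A): 10=2  11=4  12=64  13=51  14=34  15=55  16=57
Waiting(12) = turnaround − burst = 64 − 18 = 46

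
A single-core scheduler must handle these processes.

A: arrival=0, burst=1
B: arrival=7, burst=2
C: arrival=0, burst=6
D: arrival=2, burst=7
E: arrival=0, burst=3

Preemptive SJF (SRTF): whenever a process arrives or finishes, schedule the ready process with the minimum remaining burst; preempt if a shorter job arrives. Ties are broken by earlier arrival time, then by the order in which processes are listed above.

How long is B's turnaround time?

Timeline: | A 0-1 | E 1-4 | C 4-7 | B 7-9 | C 9-12 | D 12-19 |
Completion: A=1  B=9  C=12  D=19  E=4
Turnaround(B) = completion − arrival = 9 − 7 = 2

2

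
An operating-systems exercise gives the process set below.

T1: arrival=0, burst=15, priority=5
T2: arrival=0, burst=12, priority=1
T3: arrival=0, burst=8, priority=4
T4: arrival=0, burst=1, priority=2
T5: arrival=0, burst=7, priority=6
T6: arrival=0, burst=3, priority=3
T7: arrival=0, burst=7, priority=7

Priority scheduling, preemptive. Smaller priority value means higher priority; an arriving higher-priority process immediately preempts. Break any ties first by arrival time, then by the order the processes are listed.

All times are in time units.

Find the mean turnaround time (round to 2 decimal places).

29.00

Timeline: | T2 0-12 | T4 12-13 | T6 13-16 | T3 16-24 | T1 24-39 | T5 39-46 | T7 46-53 |
Completion: T1=39  T2=12  T3=24  T4=13  T5=46  T6=16  T7=53
Turnaround (C−A): T1=39  T2=12  T3=24  T4=13  T5=46  T6=16  T7=53
Turnaround times: T1=39, T2=12, T3=24, T4=13, T5=46, T6=16, T7=53
Average turnaround = (39+12+24+13+46+16+53) / 7 = 203/7 = 29.00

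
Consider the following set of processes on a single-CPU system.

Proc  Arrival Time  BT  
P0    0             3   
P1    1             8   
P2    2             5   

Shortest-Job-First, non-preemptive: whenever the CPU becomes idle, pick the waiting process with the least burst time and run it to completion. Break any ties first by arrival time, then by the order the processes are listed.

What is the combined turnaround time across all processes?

Gantt: | P0 0-3 | P2 3-8 | P1 8-16 |
Completion: P0=3  P1=16  P2=8
Turnaround = completion − arrival: P0=3, P1=15, P2=6
Total turnaround = 3 + 15 + 6 = 24

24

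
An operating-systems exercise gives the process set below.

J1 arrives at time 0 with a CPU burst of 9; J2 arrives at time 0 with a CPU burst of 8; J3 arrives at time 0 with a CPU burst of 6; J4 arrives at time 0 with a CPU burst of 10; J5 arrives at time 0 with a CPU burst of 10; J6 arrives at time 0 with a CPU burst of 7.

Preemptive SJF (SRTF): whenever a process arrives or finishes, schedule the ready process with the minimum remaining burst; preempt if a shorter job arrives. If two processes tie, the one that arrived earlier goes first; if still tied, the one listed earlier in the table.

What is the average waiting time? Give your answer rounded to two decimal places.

18.33

Timeline: | J3 0-6 | J6 6-13 | J2 13-21 | J1 21-30 | J4 30-40 | J5 40-50 |
Completion: J1=30  J2=21  J3=6  J4=40  J5=50  J6=13
Waiting times: J1=21, J2=13, J3=0, J4=30, J5=40, J6=6
Average waiting = (21+13+0+30+40+6) / 6 = 110/6 = 18.33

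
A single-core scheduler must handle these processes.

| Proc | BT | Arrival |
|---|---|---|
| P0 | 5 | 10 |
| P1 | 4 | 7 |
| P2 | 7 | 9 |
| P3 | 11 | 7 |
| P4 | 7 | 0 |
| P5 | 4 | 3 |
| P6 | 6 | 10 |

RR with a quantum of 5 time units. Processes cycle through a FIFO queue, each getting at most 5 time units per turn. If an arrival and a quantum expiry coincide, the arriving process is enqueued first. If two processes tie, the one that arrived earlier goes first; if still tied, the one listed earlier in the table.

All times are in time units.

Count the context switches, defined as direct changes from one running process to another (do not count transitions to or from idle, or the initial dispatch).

Timeline: | P4 0-5 | P5 5-9 | P4 9-11 | P1 11-15 | P3 15-20 | P2 20-25 | P0 25-30 | P6 30-35 | P3 35-40 | P2 40-42 | P6 42-43 | P3 43-44 |
Completion: P0=30  P1=15  P2=42  P3=44  P4=11  P5=9  P6=43

11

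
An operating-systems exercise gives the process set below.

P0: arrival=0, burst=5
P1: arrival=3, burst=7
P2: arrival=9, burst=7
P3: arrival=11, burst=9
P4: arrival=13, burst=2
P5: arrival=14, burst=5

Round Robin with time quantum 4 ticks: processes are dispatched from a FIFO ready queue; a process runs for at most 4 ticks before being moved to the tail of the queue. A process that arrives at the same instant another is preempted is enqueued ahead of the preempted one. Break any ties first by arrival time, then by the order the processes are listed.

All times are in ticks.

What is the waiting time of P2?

13

Timeline: | P0 0-4 | P1 4-8 | P0 8-9 | P1 9-12 | P2 12-16 | P3 16-20 | P4 20-22 | P5 22-26 | P2 26-29 | P3 29-33 | P5 33-34 | P3 34-35 |
Completion: P0=9  P1=12  P2=29  P3=35  P4=22  P5=34
Turnaround (C−A): P0=9  P1=9  P2=20  P3=24  P4=9  P5=20
Waiting(P2) = turnaround − burst = 20 − 7 = 13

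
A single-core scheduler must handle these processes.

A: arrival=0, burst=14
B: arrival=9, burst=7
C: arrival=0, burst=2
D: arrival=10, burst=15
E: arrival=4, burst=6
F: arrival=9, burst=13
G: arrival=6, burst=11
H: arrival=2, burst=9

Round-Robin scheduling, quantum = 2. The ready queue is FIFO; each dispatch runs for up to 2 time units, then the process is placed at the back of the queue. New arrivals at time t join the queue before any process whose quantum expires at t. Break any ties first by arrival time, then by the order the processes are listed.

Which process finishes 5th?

A

Schedule: | A 0-2 | C 2-4 | H 4-6 | A 6-8 | E 8-10 | G 10-12 | H 12-14 | A 14-16 | B 16-18 | F 18-20 | D 20-22 | E 22-24 | G 24-26 | H 26-28 | A 28-30 | B 30-32 | F 32-34 | D 34-36 | E 36-38 | G 38-40 | H 40-42 | A 42-44 | B 44-46 | F 46-48 | D 48-50 | G 50-52 | H 52-53 | A 53-55 | B 55-56 | F 56-58 | D 58-60 | G 60-62 | A 62-64 | F 64-66 | D 66-68 | G 68-69 | F 69-71 | D 71-73 | F 73-74 | D 74-77 |
Completion: A=64  B=56  C=4  D=77  E=38  F=74  G=69  H=53
Turnaround (C−A): A=64  B=47  C=4  D=67  E=34  F=65  G=63  H=51
Finish order: C → E → H → B → A → G → F → D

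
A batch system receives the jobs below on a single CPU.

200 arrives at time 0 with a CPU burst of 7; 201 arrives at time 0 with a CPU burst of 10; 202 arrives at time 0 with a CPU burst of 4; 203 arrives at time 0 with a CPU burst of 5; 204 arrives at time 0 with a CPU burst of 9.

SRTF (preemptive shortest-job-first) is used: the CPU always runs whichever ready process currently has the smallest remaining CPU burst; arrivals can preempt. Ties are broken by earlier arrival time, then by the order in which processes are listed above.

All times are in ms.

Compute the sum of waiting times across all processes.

54

Schedule: | 202 0-4 | 203 4-9 | 200 9-16 | 204 16-25 | 201 25-35 |
Completion: 200=16  201=35  202=4  203=9  204=25
Waiting = turnaround − burst: 200=9, 201=25, 202=0, 203=4, 204=16
Total waiting = 9 + 25 + 0 + 4 + 16 = 54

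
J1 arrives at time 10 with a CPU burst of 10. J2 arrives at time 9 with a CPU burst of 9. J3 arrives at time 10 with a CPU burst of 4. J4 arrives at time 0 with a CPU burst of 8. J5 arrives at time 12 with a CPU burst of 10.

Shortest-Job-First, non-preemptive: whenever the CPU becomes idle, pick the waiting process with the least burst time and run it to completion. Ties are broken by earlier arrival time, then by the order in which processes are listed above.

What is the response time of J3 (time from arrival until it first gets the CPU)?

8

Gantt: | J4 0-8 | idle 8-9 | J2 9-18 | J3 18-22 | J1 22-32 | J5 32-42 |
Completion: J1=32  J2=18  J3=22  J4=8  J5=42
Turnaround (C−A): J1=22  J2=9  J3=12  J4=8  J5=30
Response(J3) = first start − arrival = 18 − 10 = 8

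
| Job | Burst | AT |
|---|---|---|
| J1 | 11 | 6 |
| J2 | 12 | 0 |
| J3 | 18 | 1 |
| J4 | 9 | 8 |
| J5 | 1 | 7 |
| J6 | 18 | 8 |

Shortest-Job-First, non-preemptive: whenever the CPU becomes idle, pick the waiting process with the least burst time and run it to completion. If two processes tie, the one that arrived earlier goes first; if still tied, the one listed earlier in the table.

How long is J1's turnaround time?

Schedule: | J2 0-12 | J5 12-13 | J4 13-22 | J1 22-33 | J3 33-51 | J6 51-69 |
Completion: J1=33  J2=12  J3=51  J4=22  J5=13  J6=69
Turnaround(J1) = completion − arrival = 33 − 6 = 27

27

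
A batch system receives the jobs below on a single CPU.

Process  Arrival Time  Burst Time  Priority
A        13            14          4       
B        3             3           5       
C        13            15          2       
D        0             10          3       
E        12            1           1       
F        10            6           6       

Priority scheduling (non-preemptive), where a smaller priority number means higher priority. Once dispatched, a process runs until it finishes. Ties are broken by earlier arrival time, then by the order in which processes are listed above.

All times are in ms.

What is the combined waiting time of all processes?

58

Gantt: | D 0-10 | B 10-13 | E 13-14 | C 14-29 | A 29-43 | F 43-49 |
Completion: A=43  B=13  C=29  D=10  E=14  F=49
Turnaround (C−A): A=30  B=10  C=16  D=10  E=2  F=39
Waiting = turnaround − burst: A=16, B=7, C=1, D=0, E=1, F=33
Total waiting = 16 + 7 + 1 + 0 + 1 + 33 = 58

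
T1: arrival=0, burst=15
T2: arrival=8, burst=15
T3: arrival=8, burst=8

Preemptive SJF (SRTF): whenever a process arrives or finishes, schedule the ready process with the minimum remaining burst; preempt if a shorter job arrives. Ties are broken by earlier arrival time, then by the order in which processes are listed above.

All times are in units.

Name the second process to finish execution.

T3

Gantt: | T1 0-15 | T3 15-23 | T2 23-38 |
Completion: T1=15  T2=38  T3=23
Finish order: T1 → T3 → T2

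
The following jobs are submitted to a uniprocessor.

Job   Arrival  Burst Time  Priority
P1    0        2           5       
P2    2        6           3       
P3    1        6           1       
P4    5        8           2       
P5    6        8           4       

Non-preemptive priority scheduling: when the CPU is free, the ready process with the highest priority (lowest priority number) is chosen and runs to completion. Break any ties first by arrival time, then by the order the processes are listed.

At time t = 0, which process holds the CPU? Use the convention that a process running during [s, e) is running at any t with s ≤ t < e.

Schedule: | P1 0-2 | P3 2-8 | P4 8-16 | P2 16-22 | P5 22-30 |
Completion: P1=2  P2=22  P3=8  P4=16  P5=30
Turnaround (C−A): P1=2  P2=20  P3=7  P4=11  P5=24

P1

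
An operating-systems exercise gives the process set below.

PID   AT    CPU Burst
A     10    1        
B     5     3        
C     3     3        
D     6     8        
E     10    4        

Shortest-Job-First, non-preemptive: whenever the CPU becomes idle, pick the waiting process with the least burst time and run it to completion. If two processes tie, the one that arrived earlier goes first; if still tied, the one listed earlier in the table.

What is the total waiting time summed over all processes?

Schedule: | idle 0-3 | C 3-6 | B 6-9 | D 9-17 | A 17-18 | E 18-22 |
Completion: A=18  B=9  C=6  D=17  E=22
Turnaround (C−A): A=8  B=4  C=3  D=11  E=12
Waiting = turnaround − burst: A=7, B=1, C=0, D=3, E=8
Total waiting = 7 + 1 + 0 + 3 + 8 = 19

19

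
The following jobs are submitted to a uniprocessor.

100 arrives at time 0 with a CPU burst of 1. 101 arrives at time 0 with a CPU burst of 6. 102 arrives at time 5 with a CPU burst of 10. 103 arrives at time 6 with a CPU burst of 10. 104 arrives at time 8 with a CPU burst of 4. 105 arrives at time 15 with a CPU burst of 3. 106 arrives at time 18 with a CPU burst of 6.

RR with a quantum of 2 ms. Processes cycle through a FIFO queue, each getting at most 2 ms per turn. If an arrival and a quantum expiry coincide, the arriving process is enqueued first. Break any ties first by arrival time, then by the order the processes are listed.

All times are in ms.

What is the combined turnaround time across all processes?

Schedule: | 100 0-1 | 101 1-5 | 102 5-7 | 101 7-9 | 103 9-11 | 102 11-13 | 104 13-15 | 103 15-17 | 102 17-19 | 105 19-21 | 104 21-23 | 103 23-25 | 106 25-27 | 102 27-29 | 105 29-30 | 103 30-32 | 106 32-34 | 102 34-36 | 103 36-38 | 106 38-40 |
Completion: 100=1  101=9  102=36  103=38  104=23  105=30  106=40
Turnaround = completion − arrival: 100=1, 101=9, 102=31, 103=32, 104=15, 105=15, 106=22
Total turnaround = 1 + 9 + 31 + 32 + 15 + 15 + 22 = 125

125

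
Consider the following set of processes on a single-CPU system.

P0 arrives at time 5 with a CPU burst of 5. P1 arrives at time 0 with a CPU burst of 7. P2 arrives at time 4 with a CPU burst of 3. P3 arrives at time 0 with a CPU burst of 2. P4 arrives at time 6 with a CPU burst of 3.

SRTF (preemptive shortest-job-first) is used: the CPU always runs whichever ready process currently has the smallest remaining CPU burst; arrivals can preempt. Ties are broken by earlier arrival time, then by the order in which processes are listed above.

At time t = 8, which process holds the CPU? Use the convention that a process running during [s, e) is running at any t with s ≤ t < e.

P4

Timeline: | P3 0-2 | P1 2-4 | P2 4-7 | P4 7-10 | P1 10-15 | P0 15-20 |
Completion: P0=20  P1=15  P2=7  P3=2  P4=10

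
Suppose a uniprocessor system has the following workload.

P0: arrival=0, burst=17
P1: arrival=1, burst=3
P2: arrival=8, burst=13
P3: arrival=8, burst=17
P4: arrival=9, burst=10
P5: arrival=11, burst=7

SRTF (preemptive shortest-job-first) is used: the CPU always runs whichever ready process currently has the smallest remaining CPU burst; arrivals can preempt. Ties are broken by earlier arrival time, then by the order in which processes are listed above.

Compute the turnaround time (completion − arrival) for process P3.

59

Timeline: | P0 0-1 | P1 1-4 | P0 4-9 | P4 9-11 | P5 11-18 | P4 18-26 | P0 26-37 | P2 37-50 | P3 50-67 |
Completion: P0=37  P1=4  P2=50  P3=67  P4=26  P5=18
Turnaround (C−A): P0=37  P1=3  P2=42  P3=59  P4=17  P5=7
Turnaround(P3) = completion − arrival = 67 − 8 = 59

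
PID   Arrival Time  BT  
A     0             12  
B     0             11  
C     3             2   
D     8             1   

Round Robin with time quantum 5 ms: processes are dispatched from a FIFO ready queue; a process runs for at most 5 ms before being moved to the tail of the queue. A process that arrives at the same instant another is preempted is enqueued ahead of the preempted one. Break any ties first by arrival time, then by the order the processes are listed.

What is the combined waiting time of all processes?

Timeline: | A 0-5 | B 5-10 | C 10-12 | A 12-17 | D 17-18 | B 18-23 | A 23-25 | B 25-26 |
Completion: A=25  B=26  C=12  D=18
Turnaround (C−A): A=25  B=26  C=9  D=10
Waiting = turnaround − burst: A=13, B=15, C=7, D=9
Total waiting = 13 + 15 + 7 + 9 = 44

44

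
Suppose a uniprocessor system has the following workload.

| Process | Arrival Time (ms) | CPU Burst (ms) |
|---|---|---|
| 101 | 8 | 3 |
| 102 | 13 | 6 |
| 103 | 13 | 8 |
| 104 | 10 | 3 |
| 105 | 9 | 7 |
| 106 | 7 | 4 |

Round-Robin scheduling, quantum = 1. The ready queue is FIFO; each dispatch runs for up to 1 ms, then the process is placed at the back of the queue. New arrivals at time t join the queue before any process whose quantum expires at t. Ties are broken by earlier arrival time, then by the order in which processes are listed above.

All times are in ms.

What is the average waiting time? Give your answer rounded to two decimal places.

Timeline: | idle 0-7 | 106 7-8 | 101 8-9 | 106 9-10 | 105 10-11 | 101 11-12 | 104 12-13 | 106 13-14 | 105 14-15 | 101 15-16 | 102 16-17 | 103 17-18 | 104 18-19 | 106 19-20 | 105 20-21 | 102 21-22 | 103 22-23 | 104 23-24 | 105 24-25 | 102 25-26 | 103 26-27 | 105 27-28 | 102 28-29 | 103 29-30 | 105 30-31 | 102 31-32 | 103 32-33 | 105 33-34 | 102 34-35 | 103 35-38 |
Completion: 101=16  102=35  103=38  104=24  105=34  106=20
Waiting times: 101=5, 102=16, 103=17, 104=11, 105=18, 106=9
Average waiting = (5+16+17+11+18+9) / 6 = 76/6 = 12.67

12.67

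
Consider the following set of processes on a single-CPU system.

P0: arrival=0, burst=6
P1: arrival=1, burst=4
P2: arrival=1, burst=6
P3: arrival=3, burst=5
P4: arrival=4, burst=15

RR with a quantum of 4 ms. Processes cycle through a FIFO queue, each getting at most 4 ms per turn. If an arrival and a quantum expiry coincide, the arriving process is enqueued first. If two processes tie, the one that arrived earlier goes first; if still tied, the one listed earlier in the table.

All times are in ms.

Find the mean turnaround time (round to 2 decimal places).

21.20

Timeline: | P0 0-4 | P1 4-8 | P2 8-12 | P3 12-16 | P4 16-20 | P0 20-22 | P2 22-24 | P3 24-25 | P4 25-36 |
Completion: P0=22  P1=8  P2=24  P3=25  P4=36
Turnaround (C−A): P0=22  P1=7  P2=23  P3=22  P4=32
Turnaround times: P0=22, P1=7, P2=23, P3=22, P4=32
Average turnaround = (22+7+23+22+32) / 5 = 106/5 = 21.20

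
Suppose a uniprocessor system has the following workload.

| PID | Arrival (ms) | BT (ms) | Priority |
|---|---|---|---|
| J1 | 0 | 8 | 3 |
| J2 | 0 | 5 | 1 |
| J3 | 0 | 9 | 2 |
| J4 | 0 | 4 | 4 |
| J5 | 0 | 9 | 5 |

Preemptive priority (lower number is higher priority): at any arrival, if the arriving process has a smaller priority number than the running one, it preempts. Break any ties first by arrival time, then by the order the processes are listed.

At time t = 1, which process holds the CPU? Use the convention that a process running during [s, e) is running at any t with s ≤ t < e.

Timeline: | J2 0-5 | J3 5-14 | J1 14-22 | J4 22-26 | J5 26-35 |
Completion: J1=22  J2=5  J3=14  J4=26  J5=35
Turnaround (C−A): J1=22  J2=5  J3=14  J4=26  J5=35

J2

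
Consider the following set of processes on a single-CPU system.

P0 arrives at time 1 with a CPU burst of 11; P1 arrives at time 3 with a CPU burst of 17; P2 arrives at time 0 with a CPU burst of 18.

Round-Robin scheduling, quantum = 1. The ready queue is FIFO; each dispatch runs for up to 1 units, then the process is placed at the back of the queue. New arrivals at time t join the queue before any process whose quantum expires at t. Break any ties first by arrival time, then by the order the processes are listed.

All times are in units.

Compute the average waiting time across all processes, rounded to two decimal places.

Gantt: | P2 0-1 | P0 1-2 | P2 2-3 | P0 3-4 | P1 4-5 | P2 5-6 | P0 6-7 | P1 7-8 | P2 8-9 | P0 9-10 | P1 10-11 | P2 11-12 | P0 12-13 | P1 13-14 | P2 14-15 | P0 15-16 | P1 16-17 | P2 17-18 | P0 18-19 | P1 19-20 | P2 20-21 | P0 21-22 | P1 22-23 | P2 23-24 | P0 24-25 | P1 25-26 | P2 26-27 | P0 27-28 | P1 28-29 | P2 29-30 | P0 30-31 | P1 31-32 | P2 32-33 | P1 33-34 | P2 34-35 | P1 35-36 | P2 36-37 | P1 37-38 | P2 38-39 | P1 39-40 | P2 40-41 | P1 41-42 | P2 42-43 | P1 43-44 | P2 44-45 | P1 45-46 |
Completion: P0=31  P1=46  P2=45
Waiting times: P0=19, P1=26, P2=27
Average waiting = (19+26+27) / 3 = 72/3 = 24.00

24.00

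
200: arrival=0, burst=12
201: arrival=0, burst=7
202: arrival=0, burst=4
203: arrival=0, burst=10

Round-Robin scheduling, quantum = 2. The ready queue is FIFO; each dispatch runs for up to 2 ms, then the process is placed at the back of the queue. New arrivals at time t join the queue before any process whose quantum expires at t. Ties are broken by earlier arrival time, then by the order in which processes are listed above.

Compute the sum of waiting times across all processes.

Schedule: | 200 0-2 | 201 2-4 | 202 4-6 | 203 6-8 | 200 8-10 | 201 10-12 | 202 12-14 | 203 14-16 | 200 16-18 | 201 18-20 | 203 20-22 | 200 22-24 | 201 24-25 | 203 25-27 | 200 27-29 | 203 29-31 | 200 31-33 |
Completion: 200=33  201=25  202=14  203=31
Turnaround (C−A): 200=33  201=25  202=14  203=31
Waiting = turnaround − burst: 200=21, 201=18, 202=10, 203=21
Total waiting = 21 + 18 + 10 + 21 = 70

70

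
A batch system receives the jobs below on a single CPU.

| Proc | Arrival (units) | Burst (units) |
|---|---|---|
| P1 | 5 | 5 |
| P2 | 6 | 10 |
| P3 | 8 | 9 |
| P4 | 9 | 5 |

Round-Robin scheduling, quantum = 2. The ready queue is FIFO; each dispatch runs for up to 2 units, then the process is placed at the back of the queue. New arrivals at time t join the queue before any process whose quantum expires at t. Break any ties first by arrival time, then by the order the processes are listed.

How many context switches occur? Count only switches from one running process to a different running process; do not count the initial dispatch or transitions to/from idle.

Gantt: | idle 0-5 | P1 5-7 | P2 7-9 | P1 9-11 | P3 11-13 | P4 13-15 | P2 15-17 | P1 17-18 | P3 18-20 | P4 20-22 | P2 22-24 | P3 24-26 | P4 26-27 | P2 27-29 | P3 29-31 | P2 31-33 | P3 33-34 |
Completion: P1=18  P2=33  P3=34  P4=27

15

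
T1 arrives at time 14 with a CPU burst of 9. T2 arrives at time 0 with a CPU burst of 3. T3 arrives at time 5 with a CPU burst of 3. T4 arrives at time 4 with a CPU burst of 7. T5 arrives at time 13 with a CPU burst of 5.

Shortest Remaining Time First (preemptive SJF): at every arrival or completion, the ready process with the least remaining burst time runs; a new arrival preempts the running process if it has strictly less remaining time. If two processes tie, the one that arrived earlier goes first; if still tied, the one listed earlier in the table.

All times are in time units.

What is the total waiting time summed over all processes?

Timeline: | T2 0-3 | idle 3-4 | T4 4-5 | T3 5-8 | T4 8-14 | T5 14-19 | T1 19-28 |
Completion: T1=28  T2=3  T3=8  T4=14  T5=19
Turnaround (C−A): T1=14  T2=3  T3=3  T4=10  T5=6
Waiting = turnaround − burst: T1=5, T2=0, T3=0, T4=3, T5=1
Total waiting = 5 + 0 + 0 + 3 + 1 = 9

9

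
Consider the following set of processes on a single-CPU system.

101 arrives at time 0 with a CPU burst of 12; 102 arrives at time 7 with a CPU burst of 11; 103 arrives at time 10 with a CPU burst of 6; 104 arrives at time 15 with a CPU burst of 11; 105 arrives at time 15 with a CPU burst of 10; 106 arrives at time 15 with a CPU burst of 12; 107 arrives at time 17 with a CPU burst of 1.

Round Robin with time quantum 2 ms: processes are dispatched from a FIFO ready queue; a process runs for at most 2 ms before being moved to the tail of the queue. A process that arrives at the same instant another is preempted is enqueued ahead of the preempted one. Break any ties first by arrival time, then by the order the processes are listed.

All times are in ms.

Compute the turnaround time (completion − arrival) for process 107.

12

Gantt: | 101 0-8 | 102 8-10 | 101 10-12 | 103 12-14 | 102 14-16 | 101 16-18 | 103 18-20 | 104 20-22 | 105 22-24 | 106 24-26 | 102 26-28 | 107 28-29 | 103 29-31 | 104 31-33 | 105 33-35 | 106 35-37 | 102 37-39 | 104 39-41 | 105 41-43 | 106 43-45 | 102 45-47 | 104 47-49 | 105 49-51 | 106 51-53 | 102 53-54 | 104 54-56 | 105 56-58 | 106 58-60 | 104 60-61 | 106 61-63 |
Completion: 101=18  102=54  103=31  104=61  105=58  106=63  107=29
Turnaround (C−A): 101=18  102=47  103=21  104=46  105=43  106=48  107=12
Turnaround(107) = completion − arrival = 29 − 17 = 12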